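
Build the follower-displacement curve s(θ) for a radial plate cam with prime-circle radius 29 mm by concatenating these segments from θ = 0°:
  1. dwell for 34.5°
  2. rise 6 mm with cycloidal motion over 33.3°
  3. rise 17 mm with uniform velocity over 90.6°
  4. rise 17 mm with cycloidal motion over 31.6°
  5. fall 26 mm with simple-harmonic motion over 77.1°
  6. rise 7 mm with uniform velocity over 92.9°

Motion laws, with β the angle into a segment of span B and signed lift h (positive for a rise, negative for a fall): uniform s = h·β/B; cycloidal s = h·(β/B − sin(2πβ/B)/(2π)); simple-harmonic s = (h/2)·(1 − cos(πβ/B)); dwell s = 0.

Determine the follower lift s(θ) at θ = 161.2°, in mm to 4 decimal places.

seg 1 [0°–34.5°] dwell: s stays 0.0000
seg 2 [34.5°–67.8°] cycloidal, h=6: full span → s += 6 → s = 6.0000
seg 3 [67.8°–158.4°] uniform, h=17: full span → s += 17 → s = 23.0000
seg 4 [158.4°–190°] cycloidal, h=17: θ=161.2° here. β=2.8, B=31.6. 17·(0.0886 − sin(2π·0.0886)/(2π)) = 0.0766 → s = 23.0766

23.0766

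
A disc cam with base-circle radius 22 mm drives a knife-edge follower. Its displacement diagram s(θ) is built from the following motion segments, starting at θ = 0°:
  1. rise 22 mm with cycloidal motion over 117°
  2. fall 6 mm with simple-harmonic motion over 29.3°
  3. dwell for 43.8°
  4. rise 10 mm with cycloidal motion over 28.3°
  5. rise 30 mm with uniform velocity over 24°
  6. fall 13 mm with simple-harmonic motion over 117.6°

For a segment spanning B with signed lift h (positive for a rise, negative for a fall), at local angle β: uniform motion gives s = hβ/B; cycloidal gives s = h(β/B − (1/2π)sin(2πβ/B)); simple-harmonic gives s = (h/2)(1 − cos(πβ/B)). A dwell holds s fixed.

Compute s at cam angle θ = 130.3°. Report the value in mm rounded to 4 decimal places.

seg 1 [0°–117°] cycloidal, h=22: full span → s += 22 → s = 22.0000
seg 2 [117°–146.3°] simple-harmonic, h=-6: θ=130.3° here. β=13.3, B=29.3. -6/2·(1 − cos(π·0.4539)) = -2.5673 → s = 19.4327

19.4327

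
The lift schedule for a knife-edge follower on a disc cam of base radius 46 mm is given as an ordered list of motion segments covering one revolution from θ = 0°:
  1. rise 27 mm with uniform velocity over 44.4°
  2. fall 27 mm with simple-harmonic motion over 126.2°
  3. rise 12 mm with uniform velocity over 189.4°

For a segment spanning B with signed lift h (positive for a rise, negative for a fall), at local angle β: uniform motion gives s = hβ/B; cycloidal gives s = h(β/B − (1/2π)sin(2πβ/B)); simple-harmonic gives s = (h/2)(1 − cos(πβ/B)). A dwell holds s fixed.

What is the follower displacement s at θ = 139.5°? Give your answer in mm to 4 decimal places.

seg 1 [0°–44.4°] uniform, h=27: full span → s += 27 → s = 27.0000
seg 2 [44.4°–170.6°] simple-harmonic, h=-27: θ=139.5° here. β=95.1, B=126.2. -27/2·(1 − cos(π·0.7536)) = -23.1523 → s = 3.8477

3.8477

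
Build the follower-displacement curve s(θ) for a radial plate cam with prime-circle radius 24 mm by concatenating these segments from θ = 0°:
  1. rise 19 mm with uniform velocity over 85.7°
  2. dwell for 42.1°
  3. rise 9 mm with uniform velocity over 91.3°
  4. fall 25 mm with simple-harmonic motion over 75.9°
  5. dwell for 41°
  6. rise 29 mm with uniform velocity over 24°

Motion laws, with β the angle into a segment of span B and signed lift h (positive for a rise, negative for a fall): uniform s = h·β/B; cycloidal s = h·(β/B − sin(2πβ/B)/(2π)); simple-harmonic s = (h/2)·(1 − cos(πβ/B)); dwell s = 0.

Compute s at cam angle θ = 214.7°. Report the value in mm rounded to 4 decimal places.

seg 1 [0°–85.7°] uniform, h=19: full span → s += 19 → s = 19.0000
seg 2 [85.7°–127.8°] dwell: s stays 19.0000
seg 3 [127.8°–219.1°] uniform, h=9: θ=214.7° here. β=86.9, B=91.3. 9·86.9/91.3 = 8.5663 → s = 27.5663

27.5663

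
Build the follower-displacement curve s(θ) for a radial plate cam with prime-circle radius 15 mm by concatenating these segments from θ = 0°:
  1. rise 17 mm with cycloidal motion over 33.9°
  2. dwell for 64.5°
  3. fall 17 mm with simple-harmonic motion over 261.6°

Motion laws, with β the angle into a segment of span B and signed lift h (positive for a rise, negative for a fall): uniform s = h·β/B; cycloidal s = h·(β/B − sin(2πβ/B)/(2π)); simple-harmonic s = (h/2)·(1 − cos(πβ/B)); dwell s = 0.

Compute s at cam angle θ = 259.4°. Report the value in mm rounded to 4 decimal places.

seg 1 [0°–33.9°] cycloidal, h=17: full span → s += 17 → s = 17.0000
seg 2 [33.9°–98.4°] dwell: s stays 17.0000
seg 3 [98.4°–360°] simple-harmonic, h=-17: θ=259.4° here. β=161, B=261.6. -17/2·(1 − cos(π·0.6154)) = -11.5156 → s = 5.4844

5.4844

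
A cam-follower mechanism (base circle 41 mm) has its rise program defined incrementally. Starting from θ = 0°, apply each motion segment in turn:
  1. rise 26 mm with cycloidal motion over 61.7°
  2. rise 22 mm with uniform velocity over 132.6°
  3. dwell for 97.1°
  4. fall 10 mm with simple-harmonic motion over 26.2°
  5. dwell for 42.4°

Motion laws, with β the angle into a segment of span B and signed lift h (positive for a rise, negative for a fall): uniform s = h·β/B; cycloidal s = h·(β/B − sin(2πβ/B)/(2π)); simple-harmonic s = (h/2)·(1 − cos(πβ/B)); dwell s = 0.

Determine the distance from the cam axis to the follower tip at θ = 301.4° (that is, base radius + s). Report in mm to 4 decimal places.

seg 1 [0°–61.7°] cycloidal, h=26: full span → s += 26 → s = 26.0000
seg 2 [61.7°–194.3°] uniform, h=22: full span → s += 22 → s = 48.0000
seg 3 [194.3°–291.4°] dwell: s stays 48.0000
seg 4 [291.4°–317.6°] simple-harmonic, h=-10: θ=301.4° here. β=10, B=26.2. -10/2·(1 − cos(π·0.3817)) = -3.1839 → s = 44.8161
radial distance = base radius + s = 41 + 44.8161 = 85.8161

85.8161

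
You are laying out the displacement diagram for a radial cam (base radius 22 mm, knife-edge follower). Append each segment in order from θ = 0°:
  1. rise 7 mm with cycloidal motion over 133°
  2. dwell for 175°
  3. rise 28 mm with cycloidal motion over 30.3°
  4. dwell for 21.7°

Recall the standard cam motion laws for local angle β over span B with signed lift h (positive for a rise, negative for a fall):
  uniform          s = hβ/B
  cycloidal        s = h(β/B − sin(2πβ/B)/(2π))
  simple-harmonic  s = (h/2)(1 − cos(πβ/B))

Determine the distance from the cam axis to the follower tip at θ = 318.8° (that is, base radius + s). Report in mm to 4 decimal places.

seg 1 [0°–133°] cycloidal, h=7: full span → s += 7 → s = 7.0000
seg 2 [133°–308°] dwell: s stays 7.0000
seg 3 [308°–338.3°] cycloidal, h=28: θ=318.8° here. β=10.8, B=30.3. 28·(0.3564 − sin(2π·0.3564)/(2π)) = 6.4838 → s = 13.4838
radial distance = base radius + s = 22 + 13.4838 = 35.4838

35.4838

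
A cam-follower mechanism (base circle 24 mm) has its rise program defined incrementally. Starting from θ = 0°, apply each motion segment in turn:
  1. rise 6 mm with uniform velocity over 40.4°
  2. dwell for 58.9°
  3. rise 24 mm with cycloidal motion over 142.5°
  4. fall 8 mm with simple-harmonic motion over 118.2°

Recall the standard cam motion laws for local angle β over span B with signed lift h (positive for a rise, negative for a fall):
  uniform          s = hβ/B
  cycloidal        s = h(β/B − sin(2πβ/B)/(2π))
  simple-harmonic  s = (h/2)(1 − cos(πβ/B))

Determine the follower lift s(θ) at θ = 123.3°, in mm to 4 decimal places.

seg 1 [0°–40.4°] uniform, h=6: full span → s += 6 → s = 6.0000
seg 2 [40.4°–99.3°] dwell: s stays 6.0000
seg 3 [99.3°–241.8°] cycloidal, h=24: θ=123.3° here. β=24, B=142.5. 24·(0.1684 − sin(2π·0.1684)/(2π)) = 0.7133 → s = 6.7133

6.7133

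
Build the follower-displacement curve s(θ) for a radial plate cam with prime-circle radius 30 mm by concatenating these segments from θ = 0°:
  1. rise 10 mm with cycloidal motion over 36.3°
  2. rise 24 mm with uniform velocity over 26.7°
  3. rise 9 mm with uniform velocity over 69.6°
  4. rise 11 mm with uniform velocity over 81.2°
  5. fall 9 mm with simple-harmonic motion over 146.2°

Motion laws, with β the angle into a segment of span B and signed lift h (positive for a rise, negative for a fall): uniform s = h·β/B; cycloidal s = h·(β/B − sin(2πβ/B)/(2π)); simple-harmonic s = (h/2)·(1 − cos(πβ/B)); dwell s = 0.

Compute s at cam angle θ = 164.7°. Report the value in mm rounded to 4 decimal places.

seg 1 [0°–36.3°] cycloidal, h=10: full span → s += 10 → s = 10.0000
seg 2 [36.3°–63°] uniform, h=24: full span → s += 24 → s = 34.0000
seg 3 [63°–132.6°] uniform, h=9: full span → s += 9 → s = 43.0000
seg 4 [132.6°–213.8°] uniform, h=11: θ=164.7° here. β=32.1, B=81.2. 11·32.1/81.2 = 4.3485 → s = 47.3485

47.3485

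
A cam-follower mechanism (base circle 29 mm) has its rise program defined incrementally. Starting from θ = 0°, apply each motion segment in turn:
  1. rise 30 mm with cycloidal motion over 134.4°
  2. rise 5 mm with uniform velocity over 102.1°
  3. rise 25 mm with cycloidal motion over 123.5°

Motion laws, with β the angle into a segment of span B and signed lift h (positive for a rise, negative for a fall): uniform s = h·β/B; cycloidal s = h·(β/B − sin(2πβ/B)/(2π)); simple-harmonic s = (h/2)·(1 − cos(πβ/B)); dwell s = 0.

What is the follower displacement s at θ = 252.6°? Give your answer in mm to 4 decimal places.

seg 1 [0°–134.4°] cycloidal, h=30: full span → s += 30 → s = 30.0000
seg 2 [134.4°–236.5°] uniform, h=5: full span → s += 5 → s = 35.0000
seg 3 [236.5°–360°] cycloidal, h=25: θ=252.6° here. β=16.1, B=123.5. 25·(0.1304 − sin(2π·0.1304)/(2π)) = 0.3524 → s = 35.3524

35.3524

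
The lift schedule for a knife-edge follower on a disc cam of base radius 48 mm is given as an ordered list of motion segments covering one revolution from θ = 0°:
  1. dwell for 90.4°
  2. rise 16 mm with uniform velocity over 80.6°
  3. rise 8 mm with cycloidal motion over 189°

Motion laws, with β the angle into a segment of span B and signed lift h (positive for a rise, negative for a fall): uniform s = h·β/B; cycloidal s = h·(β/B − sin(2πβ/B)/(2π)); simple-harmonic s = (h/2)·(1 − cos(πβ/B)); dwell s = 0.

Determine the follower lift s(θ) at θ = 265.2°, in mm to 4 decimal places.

seg 1 [0°–90.4°] dwell: s stays 0.0000
seg 2 [90.4°–171°] uniform, h=16: full span → s += 16 → s = 16.0000
seg 3 [171°–360°] cycloidal, h=8: θ=265.2° here. β=94.2, B=189. 8·(0.4984 − sin(2π·0.4984)/(2π)) = 3.9746 → s = 19.9746

19.9746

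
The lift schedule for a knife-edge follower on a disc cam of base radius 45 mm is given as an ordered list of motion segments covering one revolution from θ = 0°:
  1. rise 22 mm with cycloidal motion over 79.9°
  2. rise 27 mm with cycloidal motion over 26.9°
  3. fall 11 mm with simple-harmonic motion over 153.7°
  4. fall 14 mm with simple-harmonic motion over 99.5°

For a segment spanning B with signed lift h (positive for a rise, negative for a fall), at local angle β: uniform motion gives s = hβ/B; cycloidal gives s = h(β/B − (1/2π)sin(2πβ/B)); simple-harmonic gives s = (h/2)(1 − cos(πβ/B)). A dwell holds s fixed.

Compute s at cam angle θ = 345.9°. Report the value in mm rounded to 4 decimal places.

seg 1 [0°–79.9°] cycloidal, h=22: full span → s += 22 → s = 22.0000
seg 2 [79.9°–106.8°] cycloidal, h=27: full span → s += 27 → s = 49.0000
seg 3 [106.8°–260.5°] simple-harmonic, h=-11: full span → s += -11 → s = 38.0000
seg 4 [260.5°–360°] simple-harmonic, h=-14: θ=345.9° here. β=85.4, B=99.5. -14/2·(1 − cos(π·0.8583)) = -13.3177 → s = 24.6823

24.6823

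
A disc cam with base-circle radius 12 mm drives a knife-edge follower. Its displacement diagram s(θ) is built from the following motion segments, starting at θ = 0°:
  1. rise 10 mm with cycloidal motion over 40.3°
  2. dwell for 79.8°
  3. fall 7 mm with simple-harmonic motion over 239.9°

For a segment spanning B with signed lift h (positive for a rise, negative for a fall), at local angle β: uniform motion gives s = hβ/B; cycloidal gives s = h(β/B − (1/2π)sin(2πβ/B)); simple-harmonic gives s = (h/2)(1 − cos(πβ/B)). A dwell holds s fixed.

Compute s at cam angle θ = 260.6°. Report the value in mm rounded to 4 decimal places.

seg 1 [0°–40.3°] cycloidal, h=10: full span → s += 10 → s = 10.0000
seg 2 [40.3°–120.1°] dwell: s stays 10.0000
seg 3 [120.1°–360°] simple-harmonic, h=-7: θ=260.6° here. β=140.5, B=239.9. -7/2·(1 − cos(π·0.5857)) = -4.4306 → s = 5.5694

5.5694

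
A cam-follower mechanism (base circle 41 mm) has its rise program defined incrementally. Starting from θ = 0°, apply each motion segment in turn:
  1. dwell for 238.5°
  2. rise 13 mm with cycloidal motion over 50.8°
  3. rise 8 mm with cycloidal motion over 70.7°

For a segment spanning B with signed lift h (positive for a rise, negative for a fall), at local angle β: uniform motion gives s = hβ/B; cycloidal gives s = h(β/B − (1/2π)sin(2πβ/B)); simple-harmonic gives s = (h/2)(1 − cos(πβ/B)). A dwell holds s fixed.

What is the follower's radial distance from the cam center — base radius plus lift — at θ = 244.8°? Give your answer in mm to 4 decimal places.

seg 1 [0°–238.5°] dwell: s stays 0.0000
seg 2 [238.5°–289.3°] cycloidal, h=13: θ=244.8° here. β=6.3, B=50.8. 13·(0.1240 − sin(2π·0.1240)/(2π)) = 0.1583 → s = 0.1583
radial distance = base radius + s = 41 + 0.1583 = 41.1583

41.1583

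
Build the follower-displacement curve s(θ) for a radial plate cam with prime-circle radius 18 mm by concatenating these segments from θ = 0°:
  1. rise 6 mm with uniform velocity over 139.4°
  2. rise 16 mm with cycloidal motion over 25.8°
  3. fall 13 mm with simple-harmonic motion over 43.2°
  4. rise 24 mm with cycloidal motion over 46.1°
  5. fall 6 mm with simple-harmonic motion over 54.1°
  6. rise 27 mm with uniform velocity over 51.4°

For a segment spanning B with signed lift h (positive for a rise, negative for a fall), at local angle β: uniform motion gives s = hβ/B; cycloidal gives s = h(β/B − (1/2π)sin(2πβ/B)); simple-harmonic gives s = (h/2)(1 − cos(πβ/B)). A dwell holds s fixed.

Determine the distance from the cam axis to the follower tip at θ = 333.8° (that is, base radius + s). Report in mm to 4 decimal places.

seg 1 [0°–139.4°] uniform, h=6: full span → s += 6 → s = 6.0000
seg 2 [139.4°–165.2°] cycloidal, h=16: full span → s += 16 → s = 22.0000
seg 3 [165.2°–208.4°] simple-harmonic, h=-13: full span → s += -13 → s = 9.0000
seg 4 [208.4°–254.5°] cycloidal, h=24: full span → s += 24 → s = 33.0000
seg 5 [254.5°–308.6°] simple-harmonic, h=-6: full span → s += -6 → s = 27.0000
seg 6 [308.6°–360°] uniform, h=27: θ=333.8° here. β=25.2, B=51.4. 27·25.2/51.4 = 13.2374 → s = 40.2374
radial distance = base radius + s = 18 + 40.2374 = 58.2374

58.2374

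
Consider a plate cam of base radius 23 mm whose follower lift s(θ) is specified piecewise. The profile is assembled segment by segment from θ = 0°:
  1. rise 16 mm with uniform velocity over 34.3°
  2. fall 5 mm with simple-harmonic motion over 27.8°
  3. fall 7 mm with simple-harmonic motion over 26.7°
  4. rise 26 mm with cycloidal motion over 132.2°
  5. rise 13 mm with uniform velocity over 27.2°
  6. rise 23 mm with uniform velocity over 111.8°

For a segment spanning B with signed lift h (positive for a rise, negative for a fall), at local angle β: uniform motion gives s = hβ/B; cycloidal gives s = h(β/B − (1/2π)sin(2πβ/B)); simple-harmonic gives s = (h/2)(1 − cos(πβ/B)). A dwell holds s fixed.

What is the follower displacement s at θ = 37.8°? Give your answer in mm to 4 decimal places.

seg 1 [0°–34.3°] uniform, h=16: full span → s += 16 → s = 16.0000
seg 2 [34.3°–62.1°] simple-harmonic, h=-5: θ=37.8° here. β=3.5, B=27.8. -5/2·(1 − cos(π·0.1259)) = -0.1930 → s = 15.8070

15.8070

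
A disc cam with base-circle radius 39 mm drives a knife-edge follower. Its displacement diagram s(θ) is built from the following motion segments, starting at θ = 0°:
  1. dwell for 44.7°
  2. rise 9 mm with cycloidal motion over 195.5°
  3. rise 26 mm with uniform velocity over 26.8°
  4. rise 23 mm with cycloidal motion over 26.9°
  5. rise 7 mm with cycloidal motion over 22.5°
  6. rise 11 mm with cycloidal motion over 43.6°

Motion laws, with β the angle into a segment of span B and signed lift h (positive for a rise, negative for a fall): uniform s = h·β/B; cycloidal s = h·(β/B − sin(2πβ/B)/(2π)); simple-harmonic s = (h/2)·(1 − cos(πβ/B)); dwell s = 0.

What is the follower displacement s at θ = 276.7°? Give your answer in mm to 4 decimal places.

seg 1 [0°–44.7°] dwell: s stays 0.0000
seg 2 [44.7°–240.2°] cycloidal, h=9: full span → s += 9 → s = 9.0000
seg 3 [240.2°–267°] uniform, h=26: full span → s += 26 → s = 35.0000
seg 4 [267°–293.9°] cycloidal, h=23: θ=276.7° here. β=9.7, B=26.9. 23·(0.3606 − sin(2π·0.3606)/(2π)) = 5.4819 → s = 40.4819

40.4819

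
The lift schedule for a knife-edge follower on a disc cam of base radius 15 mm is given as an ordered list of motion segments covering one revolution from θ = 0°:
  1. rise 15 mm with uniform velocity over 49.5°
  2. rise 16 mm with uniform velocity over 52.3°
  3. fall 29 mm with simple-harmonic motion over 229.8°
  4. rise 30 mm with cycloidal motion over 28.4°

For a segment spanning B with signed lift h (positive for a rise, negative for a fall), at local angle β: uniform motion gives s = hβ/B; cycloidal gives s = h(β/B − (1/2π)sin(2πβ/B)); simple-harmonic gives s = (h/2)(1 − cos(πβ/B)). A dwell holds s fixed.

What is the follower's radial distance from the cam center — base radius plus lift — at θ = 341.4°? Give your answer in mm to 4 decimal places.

seg 1 [0°–49.5°] uniform, h=15: full span → s += 15 → s = 15.0000
seg 2 [49.5°–101.8°] uniform, h=16: full span → s += 16 → s = 31.0000
seg 3 [101.8°–331.6°] simple-harmonic, h=-29: full span → s += -29 → s = 2.0000
seg 4 [331.6°–360°] cycloidal, h=30: θ=341.4° here. β=9.8, B=28.4. 30·(0.3451 − sin(2π·0.3451)/(2π)) = 6.4043 → s = 8.4043
radial distance = base radius + s = 15 + 8.4043 = 23.4043

23.4043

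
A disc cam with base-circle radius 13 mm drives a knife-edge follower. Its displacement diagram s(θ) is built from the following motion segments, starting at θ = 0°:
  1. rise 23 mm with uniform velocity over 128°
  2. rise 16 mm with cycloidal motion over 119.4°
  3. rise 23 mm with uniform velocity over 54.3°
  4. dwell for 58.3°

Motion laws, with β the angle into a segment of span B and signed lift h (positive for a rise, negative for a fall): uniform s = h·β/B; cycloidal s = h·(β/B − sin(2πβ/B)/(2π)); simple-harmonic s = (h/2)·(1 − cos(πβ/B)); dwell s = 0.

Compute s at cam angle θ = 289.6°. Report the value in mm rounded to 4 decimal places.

seg 1 [0°–128°] uniform, h=23: full span → s += 23 → s = 23.0000
seg 2 [128°–247.4°] cycloidal, h=16: full span → s += 16 → s = 39.0000
seg 3 [247.4°–301.7°] uniform, h=23: θ=289.6° here. β=42.2, B=54.3. 23·42.2/54.3 = 17.8748 → s = 56.8748

56.8748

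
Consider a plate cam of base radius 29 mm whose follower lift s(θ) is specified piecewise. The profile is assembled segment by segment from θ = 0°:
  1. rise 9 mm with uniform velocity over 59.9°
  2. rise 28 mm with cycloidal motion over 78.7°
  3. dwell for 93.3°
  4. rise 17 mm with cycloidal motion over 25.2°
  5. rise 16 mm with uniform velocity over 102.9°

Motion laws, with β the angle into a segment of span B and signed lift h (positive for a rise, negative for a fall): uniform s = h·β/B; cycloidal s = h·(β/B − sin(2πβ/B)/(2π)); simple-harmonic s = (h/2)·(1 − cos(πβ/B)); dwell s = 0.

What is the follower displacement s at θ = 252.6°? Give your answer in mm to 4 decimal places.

seg 1 [0°–59.9°] uniform, h=9: full span → s += 9 → s = 9.0000
seg 2 [59.9°–138.6°] cycloidal, h=28: full span → s += 28 → s = 37.0000
seg 3 [138.6°–231.9°] dwell: s stays 37.0000
seg 4 [231.9°–257.1°] cycloidal, h=17: θ=252.6° here. β=20.7, B=25.2. 17·(0.8214 − sin(2π·0.8214)/(2π)) = 16.4020 → s = 53.4020

53.4020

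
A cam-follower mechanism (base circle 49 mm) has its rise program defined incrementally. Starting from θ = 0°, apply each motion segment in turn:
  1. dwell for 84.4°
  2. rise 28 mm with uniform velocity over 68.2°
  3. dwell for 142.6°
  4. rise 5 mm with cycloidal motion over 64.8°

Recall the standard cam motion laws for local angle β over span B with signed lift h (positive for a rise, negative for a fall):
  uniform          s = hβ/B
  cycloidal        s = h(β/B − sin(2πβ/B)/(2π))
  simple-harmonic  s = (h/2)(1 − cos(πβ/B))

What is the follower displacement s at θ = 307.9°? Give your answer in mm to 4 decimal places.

seg 1 [0°–84.4°] dwell: s stays 0.0000
seg 2 [84.4°–152.6°] uniform, h=28: full span → s += 28 → s = 28.0000
seg 3 [152.6°–295.2°] dwell: s stays 28.0000
seg 4 [295.2°–360°] cycloidal, h=5: θ=307.9° here. β=12.7, B=64.8. 5·(0.1960 − sin(2π·0.1960)/(2π)) = 0.2296 → s = 28.2296

28.2296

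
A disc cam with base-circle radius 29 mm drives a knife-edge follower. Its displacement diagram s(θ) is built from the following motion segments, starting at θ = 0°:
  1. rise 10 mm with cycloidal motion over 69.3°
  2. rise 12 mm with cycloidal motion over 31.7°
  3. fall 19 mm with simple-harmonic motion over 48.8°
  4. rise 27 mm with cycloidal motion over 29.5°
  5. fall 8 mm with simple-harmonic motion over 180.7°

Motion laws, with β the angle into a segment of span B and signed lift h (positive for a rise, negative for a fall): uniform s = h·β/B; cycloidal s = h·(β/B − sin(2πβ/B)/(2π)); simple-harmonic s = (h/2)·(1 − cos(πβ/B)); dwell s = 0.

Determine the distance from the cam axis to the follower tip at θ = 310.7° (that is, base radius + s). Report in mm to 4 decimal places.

seg 1 [0°–69.3°] cycloidal, h=10: full span → s += 10 → s = 10.0000
seg 2 [69.3°–101°] cycloidal, h=12: full span → s += 12 → s = 22.0000
seg 3 [101°–149.8°] simple-harmonic, h=-19: full span → s += -19 → s = 3.0000
seg 4 [149.8°–179.3°] cycloidal, h=27: full span → s += 27 → s = 30.0000
seg 5 [179.3°–360°] simple-harmonic, h=-8: θ=310.7° here. β=131.4, B=180.7. -8/2·(1 − cos(π·0.7272)) = -6.6185 → s = 23.3815
radial distance = base radius + s = 29 + 23.3815 = 52.3815

52.3815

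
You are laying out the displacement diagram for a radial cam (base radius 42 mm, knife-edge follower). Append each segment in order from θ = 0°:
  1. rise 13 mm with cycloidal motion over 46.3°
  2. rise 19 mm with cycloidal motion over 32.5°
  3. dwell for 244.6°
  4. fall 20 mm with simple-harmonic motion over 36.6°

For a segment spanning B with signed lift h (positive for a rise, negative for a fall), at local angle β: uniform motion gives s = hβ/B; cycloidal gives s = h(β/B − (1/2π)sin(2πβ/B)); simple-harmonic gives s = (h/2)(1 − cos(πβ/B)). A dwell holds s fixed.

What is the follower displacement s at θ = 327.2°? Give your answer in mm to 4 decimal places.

seg 1 [0°–46.3°] cycloidal, h=13: full span → s += 13 → s = 13.0000
seg 2 [46.3°–78.8°] cycloidal, h=19: full span → s += 19 → s = 32.0000
seg 3 [78.8°–323.4°] dwell: s stays 32.0000
seg 4 [323.4°–360°] simple-harmonic, h=-20: θ=327.2° here. β=3.8, B=36.6. -20/2·(1 − cos(π·0.1038)) = -0.5273 → s = 31.4727

31.4727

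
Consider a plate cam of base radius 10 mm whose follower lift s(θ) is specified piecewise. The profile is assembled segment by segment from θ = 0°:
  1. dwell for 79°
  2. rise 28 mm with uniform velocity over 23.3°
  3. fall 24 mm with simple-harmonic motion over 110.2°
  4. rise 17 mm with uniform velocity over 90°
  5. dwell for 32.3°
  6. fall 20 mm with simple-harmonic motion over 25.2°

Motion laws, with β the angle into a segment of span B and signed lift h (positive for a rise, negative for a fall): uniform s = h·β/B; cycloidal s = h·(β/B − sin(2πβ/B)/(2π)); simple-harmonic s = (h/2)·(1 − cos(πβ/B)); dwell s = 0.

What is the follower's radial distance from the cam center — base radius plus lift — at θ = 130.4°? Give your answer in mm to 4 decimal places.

seg 1 [0°–79°] dwell: s stays 0.0000
seg 2 [79°–102.3°] uniform, h=28: full span → s += 28 → s = 28.0000
seg 3 [102.3°–212.5°] simple-harmonic, h=-24: θ=130.4° here. β=28.1, B=110.2. -24/2·(1 − cos(π·0.2550)) = -3.6488 → s = 24.3512
radial distance = base radius + s = 10 + 24.3512 = 34.3512

34.3512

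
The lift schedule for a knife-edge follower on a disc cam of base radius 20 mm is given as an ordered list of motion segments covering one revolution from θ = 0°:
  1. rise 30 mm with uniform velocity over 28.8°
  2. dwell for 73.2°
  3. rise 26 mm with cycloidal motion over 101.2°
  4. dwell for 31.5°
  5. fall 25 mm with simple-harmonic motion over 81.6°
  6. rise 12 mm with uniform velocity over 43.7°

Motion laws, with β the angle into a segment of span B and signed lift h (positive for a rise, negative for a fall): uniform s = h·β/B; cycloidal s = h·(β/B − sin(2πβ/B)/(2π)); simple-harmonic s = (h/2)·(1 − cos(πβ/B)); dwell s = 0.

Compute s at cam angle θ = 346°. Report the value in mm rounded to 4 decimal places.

seg 1 [0°–28.8°] uniform, h=30: full span → s += 30 → s = 30.0000
seg 2 [28.8°–102°] dwell: s stays 30.0000
seg 3 [102°–203.2°] cycloidal, h=26: full span → s += 26 → s = 56.0000
seg 4 [203.2°–234.7°] dwell: s stays 56.0000
seg 5 [234.7°–316.3°] simple-harmonic, h=-25: full span → s += -25 → s = 31.0000
seg 6 [316.3°–360°] uniform, h=12: θ=346° here. β=29.7, B=43.7. 12·29.7/43.7 = 8.1556 → s = 39.1556

39.1556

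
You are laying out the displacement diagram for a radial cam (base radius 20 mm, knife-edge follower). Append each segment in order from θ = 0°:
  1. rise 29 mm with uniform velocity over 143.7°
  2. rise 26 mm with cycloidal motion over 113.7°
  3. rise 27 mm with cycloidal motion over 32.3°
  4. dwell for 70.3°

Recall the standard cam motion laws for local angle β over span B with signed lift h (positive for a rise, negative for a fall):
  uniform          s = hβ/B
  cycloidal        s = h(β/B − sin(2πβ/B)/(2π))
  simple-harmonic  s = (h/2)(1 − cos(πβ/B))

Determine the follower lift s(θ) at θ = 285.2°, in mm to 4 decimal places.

seg 1 [0°–143.7°] uniform, h=29: full span → s += 29 → s = 29.0000
seg 2 [143.7°–257.4°] cycloidal, h=26: full span → s += 26 → s = 55.0000
seg 3 [257.4°–289.7°] cycloidal, h=27: θ=285.2° here. β=27.8, B=32.3. 27·(0.8607 − sin(2π·0.8607)/(2π)) = 26.5377 → s = 81.5377

81.5377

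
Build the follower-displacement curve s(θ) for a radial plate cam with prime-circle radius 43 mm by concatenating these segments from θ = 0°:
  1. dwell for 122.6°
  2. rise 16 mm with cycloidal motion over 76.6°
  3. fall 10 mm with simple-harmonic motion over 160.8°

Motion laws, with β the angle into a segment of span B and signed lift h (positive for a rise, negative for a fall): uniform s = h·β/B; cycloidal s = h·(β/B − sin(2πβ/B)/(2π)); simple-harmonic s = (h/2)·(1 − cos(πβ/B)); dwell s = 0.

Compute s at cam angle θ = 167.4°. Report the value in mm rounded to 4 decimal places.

seg 1 [0°–122.6°] dwell: s stays 0.0000
seg 2 [122.6°–199.2°] cycloidal, h=16: θ=167.4° here. β=44.8, B=76.6. 16·(0.5849 − sin(2π·0.5849)/(2π)) = 10.6520 → s = 10.6520

10.6520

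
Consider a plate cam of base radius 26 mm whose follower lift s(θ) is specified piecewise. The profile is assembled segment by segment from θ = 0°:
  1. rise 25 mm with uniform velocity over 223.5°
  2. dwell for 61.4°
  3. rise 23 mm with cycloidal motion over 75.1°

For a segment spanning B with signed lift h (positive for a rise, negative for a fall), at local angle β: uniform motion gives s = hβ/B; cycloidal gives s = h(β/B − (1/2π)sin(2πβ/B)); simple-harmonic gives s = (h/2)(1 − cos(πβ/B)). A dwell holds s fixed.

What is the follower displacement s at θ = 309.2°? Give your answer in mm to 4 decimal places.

seg 1 [0°–223.5°] uniform, h=25: full span → s += 25 → s = 25.0000
seg 2 [223.5°–284.9°] dwell: s stays 25.0000
seg 3 [284.9°–360°] cycloidal, h=23: θ=309.2° here. β=24.3, B=75.1. 23·(0.3236 − sin(2π·0.3236)/(2π)) = 4.1657 → s = 29.1657

29.1657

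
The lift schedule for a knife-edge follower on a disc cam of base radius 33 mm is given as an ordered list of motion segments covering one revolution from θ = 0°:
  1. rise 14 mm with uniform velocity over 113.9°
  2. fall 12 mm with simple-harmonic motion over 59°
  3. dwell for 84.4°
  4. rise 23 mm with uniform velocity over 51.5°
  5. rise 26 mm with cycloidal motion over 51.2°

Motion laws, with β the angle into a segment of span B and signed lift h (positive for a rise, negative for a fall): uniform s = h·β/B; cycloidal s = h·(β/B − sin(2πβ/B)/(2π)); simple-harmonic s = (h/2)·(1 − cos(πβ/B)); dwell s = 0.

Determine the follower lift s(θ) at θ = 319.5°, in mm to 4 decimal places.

seg 1 [0°–113.9°] uniform, h=14: full span → s += 14 → s = 14.0000
seg 2 [113.9°–172.9°] simple-harmonic, h=-12: full span → s += -12 → s = 2.0000
seg 3 [172.9°–257.3°] dwell: s stays 2.0000
seg 4 [257.3°–308.8°] uniform, h=23: full span → s += 23 → s = 25.0000
seg 5 [308.8°–360°] cycloidal, h=26: θ=319.5° here. β=10.7, B=51.2. 26·(0.2090 − sin(2π·0.2090)/(2π)) = 1.4322 → s = 26.4322

26.4322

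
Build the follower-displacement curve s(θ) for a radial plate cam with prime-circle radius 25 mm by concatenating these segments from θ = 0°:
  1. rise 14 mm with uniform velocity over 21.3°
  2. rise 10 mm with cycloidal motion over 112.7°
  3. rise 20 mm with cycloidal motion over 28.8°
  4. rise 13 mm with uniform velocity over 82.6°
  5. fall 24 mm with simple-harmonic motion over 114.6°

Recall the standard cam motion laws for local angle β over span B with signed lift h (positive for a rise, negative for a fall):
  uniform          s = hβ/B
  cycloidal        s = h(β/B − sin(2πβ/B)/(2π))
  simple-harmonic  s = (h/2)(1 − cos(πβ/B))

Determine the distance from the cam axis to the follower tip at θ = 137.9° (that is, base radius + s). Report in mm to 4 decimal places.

seg 1 [0°–21.3°] uniform, h=14: full span → s += 14 → s = 14.0000
seg 2 [21.3°–134°] cycloidal, h=10: full span → s += 10 → s = 24.0000
seg 3 [134°–162.8°] cycloidal, h=20: θ=137.9° here. β=3.9, B=28.8. 20·(0.1354 − sin(2π·0.1354)/(2π)) = 0.3152 → s = 24.3152
radial distance = base radius + s = 25 + 24.3152 = 49.3152

49.3152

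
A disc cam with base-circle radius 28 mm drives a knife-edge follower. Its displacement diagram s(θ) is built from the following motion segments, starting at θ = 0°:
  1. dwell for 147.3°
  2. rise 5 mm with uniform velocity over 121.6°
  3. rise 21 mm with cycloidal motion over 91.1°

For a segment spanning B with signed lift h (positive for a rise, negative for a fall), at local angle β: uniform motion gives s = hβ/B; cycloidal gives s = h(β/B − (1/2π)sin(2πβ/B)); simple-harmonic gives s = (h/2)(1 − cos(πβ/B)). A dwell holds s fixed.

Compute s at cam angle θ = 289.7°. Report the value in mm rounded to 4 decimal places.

seg 1 [0°–147.3°] dwell: s stays 0.0000
seg 2 [147.3°–268.9°] uniform, h=5: full span → s += 5 → s = 5.0000
seg 3 [268.9°–360°] cycloidal, h=21: θ=289.7° here. β=20.8, B=91.1. 21·(0.2283 − sin(2π·0.2283)/(2π)) = 1.4834 → s = 6.4834

6.4834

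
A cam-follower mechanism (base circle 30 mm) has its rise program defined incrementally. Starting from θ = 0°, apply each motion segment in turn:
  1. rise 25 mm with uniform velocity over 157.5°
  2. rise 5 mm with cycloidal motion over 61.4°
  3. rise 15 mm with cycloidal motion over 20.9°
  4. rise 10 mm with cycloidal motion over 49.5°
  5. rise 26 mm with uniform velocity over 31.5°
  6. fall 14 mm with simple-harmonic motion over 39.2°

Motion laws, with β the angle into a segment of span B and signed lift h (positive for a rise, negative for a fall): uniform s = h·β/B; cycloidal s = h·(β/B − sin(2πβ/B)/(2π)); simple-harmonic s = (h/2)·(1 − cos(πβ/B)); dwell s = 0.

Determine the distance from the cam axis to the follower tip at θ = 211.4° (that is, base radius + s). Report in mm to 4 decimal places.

seg 1 [0°–157.5°] uniform, h=25: full span → s += 25 → s = 25.0000
seg 2 [157.5°–218.9°] cycloidal, h=5: θ=211.4° here. β=53.9, B=61.4. 5·(0.8779 − sin(2π·0.8779)/(2π)) = 4.9418 → s = 29.9418
radial distance = base radius + s = 30 + 29.9418 = 59.9418

59.9418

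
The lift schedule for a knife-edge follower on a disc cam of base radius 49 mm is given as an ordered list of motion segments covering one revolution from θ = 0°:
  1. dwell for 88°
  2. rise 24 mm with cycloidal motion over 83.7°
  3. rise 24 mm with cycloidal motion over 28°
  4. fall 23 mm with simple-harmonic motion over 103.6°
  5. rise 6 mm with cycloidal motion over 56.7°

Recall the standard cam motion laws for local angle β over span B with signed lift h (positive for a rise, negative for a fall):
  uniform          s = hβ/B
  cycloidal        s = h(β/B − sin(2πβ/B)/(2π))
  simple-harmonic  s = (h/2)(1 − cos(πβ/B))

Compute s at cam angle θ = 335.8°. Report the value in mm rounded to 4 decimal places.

seg 1 [0°–88°] dwell: s stays 0.0000
seg 2 [88°–171.7°] cycloidal, h=24: full span → s += 24 → s = 24.0000
seg 3 [171.7°–199.7°] cycloidal, h=24: full span → s += 24 → s = 48.0000
seg 4 [199.7°–303.3°] simple-harmonic, h=-23: full span → s += -23 → s = 25.0000
seg 5 [303.3°–360°] cycloidal, h=6: θ=335.8° here. β=32.5, B=56.7. 6·(0.5732 − sin(2π·0.5732)/(2π)) = 3.8630 → s = 28.8630

28.8630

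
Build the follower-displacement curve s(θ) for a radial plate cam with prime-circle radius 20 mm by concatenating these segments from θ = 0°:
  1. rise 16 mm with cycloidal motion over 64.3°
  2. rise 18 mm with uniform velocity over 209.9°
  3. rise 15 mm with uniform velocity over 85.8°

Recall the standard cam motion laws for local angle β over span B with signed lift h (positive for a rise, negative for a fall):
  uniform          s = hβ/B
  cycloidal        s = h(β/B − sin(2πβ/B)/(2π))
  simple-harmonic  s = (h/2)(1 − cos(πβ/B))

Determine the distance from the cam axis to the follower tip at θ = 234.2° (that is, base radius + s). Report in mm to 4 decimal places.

seg 1 [0°–64.3°] cycloidal, h=16: full span → s += 16 → s = 16.0000
seg 2 [64.3°–274.2°] uniform, h=18: θ=234.2° here. β=169.9, B=209.9. 18·169.9/209.9 = 14.5698 → s = 30.5698
radial distance = base radius + s = 20 + 30.5698 = 50.5698

50.5698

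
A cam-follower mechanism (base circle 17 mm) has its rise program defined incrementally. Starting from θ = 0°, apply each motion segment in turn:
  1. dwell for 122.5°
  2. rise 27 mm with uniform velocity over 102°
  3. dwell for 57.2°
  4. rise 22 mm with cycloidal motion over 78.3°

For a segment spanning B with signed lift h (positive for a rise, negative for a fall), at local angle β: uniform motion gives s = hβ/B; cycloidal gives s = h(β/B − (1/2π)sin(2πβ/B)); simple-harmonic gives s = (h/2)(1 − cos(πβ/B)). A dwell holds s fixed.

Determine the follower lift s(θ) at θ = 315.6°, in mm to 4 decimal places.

seg 1 [0°–122.5°] dwell: s stays 0.0000
seg 2 [122.5°–224.5°] uniform, h=27: full span → s += 27 → s = 27.0000
seg 3 [224.5°–281.7°] dwell: s stays 27.0000
seg 4 [281.7°–360°] cycloidal, h=22: θ=315.6° here. β=33.9, B=78.3. 22·(0.4330 − sin(2π·0.4330)/(2π)) = 8.0931 → s = 35.0931

35.0931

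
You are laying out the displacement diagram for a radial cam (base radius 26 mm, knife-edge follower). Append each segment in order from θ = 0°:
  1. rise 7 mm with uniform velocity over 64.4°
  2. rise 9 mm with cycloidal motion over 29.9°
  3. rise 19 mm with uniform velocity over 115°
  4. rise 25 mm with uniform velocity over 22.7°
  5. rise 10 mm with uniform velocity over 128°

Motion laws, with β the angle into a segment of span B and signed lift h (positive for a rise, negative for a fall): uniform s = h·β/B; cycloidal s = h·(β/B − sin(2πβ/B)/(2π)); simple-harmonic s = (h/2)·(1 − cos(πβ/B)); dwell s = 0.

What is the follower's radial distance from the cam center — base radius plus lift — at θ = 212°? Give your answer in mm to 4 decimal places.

seg 1 [0°–64.4°] uniform, h=7: full span → s += 7 → s = 7.0000
seg 2 [64.4°–94.3°] cycloidal, h=9: full span → s += 9 → s = 16.0000
seg 3 [94.3°–209.3°] uniform, h=19: full span → s += 19 → s = 35.0000
seg 4 [209.3°–232°] uniform, h=25: θ=212° here. β=2.7, B=22.7. 25·2.7/22.7 = 2.9736 → s = 37.9736
radial distance = base radius + s = 26 + 37.9736 = 63.9736

63.9736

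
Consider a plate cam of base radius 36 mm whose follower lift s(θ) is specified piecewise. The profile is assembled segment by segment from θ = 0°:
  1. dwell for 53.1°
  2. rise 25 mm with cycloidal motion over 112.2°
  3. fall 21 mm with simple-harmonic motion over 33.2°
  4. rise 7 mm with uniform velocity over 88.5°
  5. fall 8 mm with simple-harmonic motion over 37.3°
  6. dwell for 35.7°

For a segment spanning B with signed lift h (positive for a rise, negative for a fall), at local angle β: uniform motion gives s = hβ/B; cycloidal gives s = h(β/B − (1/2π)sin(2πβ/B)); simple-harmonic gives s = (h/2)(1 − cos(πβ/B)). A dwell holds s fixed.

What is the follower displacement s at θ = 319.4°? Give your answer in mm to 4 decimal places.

seg 1 [0°–53.1°] dwell: s stays 0.0000
seg 2 [53.1°–165.3°] cycloidal, h=25: full span → s += 25 → s = 25.0000
seg 3 [165.3°–198.5°] simple-harmonic, h=-21: full span → s += -21 → s = 4.0000
seg 4 [198.5°–287°] uniform, h=7: full span → s += 7 → s = 11.0000
seg 5 [287°–324.3°] simple-harmonic, h=-8: θ=319.4° here. β=32.4, B=37.3. -8/2·(1 − cos(π·0.8686)) = -7.6642 → s = 3.3358

3.3358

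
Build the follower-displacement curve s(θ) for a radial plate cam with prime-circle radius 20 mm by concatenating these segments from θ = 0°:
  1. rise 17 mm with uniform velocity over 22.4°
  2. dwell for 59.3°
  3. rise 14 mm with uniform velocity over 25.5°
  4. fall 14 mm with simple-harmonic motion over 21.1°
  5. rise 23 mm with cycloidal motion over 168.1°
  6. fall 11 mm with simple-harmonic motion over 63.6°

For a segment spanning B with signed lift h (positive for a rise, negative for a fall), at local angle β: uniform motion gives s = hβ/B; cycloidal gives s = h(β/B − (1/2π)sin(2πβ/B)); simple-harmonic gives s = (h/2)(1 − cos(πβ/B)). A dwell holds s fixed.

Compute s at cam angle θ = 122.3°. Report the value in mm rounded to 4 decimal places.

seg 1 [0°–22.4°] uniform, h=17: full span → s += 17 → s = 17.0000
seg 2 [22.4°–81.7°] dwell: s stays 17.0000
seg 3 [81.7°–107.2°] uniform, h=14: full span → s += 14 → s = 31.0000
seg 4 [107.2°–128.3°] simple-harmonic, h=-14: θ=122.3° here. β=15.1, B=21.1. -14/2·(1 − cos(π·0.7156)) = -11.3877 → s = 19.6123

19.6123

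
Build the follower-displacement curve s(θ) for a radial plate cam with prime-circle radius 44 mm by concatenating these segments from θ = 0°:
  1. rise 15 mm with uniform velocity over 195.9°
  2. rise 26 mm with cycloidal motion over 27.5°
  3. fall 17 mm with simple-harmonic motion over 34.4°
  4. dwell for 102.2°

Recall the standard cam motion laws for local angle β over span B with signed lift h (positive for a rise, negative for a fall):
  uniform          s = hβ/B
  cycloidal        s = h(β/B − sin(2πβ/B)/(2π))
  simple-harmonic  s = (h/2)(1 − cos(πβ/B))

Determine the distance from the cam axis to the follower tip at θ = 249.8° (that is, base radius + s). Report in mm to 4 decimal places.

seg 1 [0°–195.9°] uniform, h=15: full span → s += 15 → s = 15.0000
seg 2 [195.9°–223.4°] cycloidal, h=26: full span → s += 26 → s = 41.0000
seg 3 [223.4°–257.8°] simple-harmonic, h=-17: θ=249.8° here. β=26.4, B=34.4. -17/2·(1 − cos(π·0.7674)) = -14.8306 → s = 26.1694
radial distance = base radius + s = 44 + 26.1694 = 70.1694

70.1694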